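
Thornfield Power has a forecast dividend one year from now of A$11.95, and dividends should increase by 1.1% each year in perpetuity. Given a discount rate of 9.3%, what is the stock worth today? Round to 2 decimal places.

A$145.73

Gordon growth model: P₀ = D₁/(r − g), with D₁ = 11.95 given directly.
P₀ = 11.9500 / (0.093 − 0.011) = 11.9500 / 0.082 = 145.7317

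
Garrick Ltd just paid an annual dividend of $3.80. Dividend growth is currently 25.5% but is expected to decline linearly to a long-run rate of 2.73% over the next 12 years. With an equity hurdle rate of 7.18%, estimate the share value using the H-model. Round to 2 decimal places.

$204.39

H-model: P₀ = D₀[(1+g_L) + H(g_S−g_L)]/(r−g_L), with H = 12/2 = 6.
P₀ = 3.80 × [(1+0.0273) + 6×(0.255−0.0273)] / (0.0718−0.0273)
   = 3.80 × 2.3935 / 0.0445 = 204.3888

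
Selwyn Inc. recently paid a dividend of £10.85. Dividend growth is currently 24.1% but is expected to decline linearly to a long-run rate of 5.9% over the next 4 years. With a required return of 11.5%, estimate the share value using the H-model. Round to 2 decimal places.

£275.71

H-model: P₀ = D₀[(1+g_L) + H(g_S−g_L)]/(r−g_L), with H = 4/2 = 2.
P₀ = 10.85 × [(1+0.059) + 2×(0.241−0.059)] / (0.115−0.059)
   = 10.85 × 1.4230 / 0.056 = 275.7063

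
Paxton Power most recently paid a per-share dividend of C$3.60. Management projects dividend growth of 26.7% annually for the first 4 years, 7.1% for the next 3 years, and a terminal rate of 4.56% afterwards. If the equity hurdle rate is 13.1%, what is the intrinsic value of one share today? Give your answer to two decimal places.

C$93.49

Three-stage DDM. Project D₁…D_7; terminal Gordon value at t=7 with g = 0.0456; discount at r = 0.131.
D_1 = 4.5612
D_2 = 5.7790
D_3 = 7.3220
D_4 = 9.2770
D_5 = 9.9357
D_6 = 10.6411
D_7 = 11.3967
TV_7 = 11.9163/(0.131−0.0456) = 139.5356
P₀ = Σ Dₜ/(1+r)ᵗ + TV_7/(1+r)^7 = 93.4938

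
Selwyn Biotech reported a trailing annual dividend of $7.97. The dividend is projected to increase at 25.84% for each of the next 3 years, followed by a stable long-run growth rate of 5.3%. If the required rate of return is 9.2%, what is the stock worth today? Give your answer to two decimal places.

$361.28

Two-stage DDM. Project D₁…D_3 at 0.2584, terminal growth 0.053, discount at r = 0.092.
D_1 = 10.0294
D_2 = 12.6211
D_3 = 15.8823
Terminal value at t=3: TV = D_4/(r−g) = 16.7241/(0.092−0.053) = 428.8231
P₀ = 10.0294/(1+0.092)^1 + 12.6211/(1+0.092)^2 + 15.8823/(1+0.092)^3 + 428.8231/(1+0.092)^3 = 361.2794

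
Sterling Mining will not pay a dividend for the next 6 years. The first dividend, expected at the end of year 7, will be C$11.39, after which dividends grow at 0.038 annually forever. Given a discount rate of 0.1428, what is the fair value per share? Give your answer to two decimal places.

C$48.79

Deferred-dividend DDM. At t=6 the remaining stream is a growing perpetuity with first payment D_7 = 11.39.
V_6 = D_7/(r−g) = 11.39/(0.1428−0.038) = 108.6832
P₀ = V_6/(1+r)^6 = 108.6832/(1+0.1428)^6 = 48.7911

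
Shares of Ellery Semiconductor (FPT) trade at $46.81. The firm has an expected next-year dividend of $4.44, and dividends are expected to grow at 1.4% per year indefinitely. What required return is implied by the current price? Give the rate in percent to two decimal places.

Rearranging the constant-growth DDM: r = D₁/P₀ + g.
r = 4.4400 / 46.81 + 0.014 = 0.09485 + 0.014 = 0.10885

10.89%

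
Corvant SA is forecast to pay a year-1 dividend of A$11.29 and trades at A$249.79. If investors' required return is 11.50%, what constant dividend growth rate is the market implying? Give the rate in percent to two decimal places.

6.98%

From P₀ = D₁/(r − g), the implied growth is g = r − D₁/P₀.
g = 0.115 − 11.29/249.79 = 0.115 − 0.04520 = 0.06980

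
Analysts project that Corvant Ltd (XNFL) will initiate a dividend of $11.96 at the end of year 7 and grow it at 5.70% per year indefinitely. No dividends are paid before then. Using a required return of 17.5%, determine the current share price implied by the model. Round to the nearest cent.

Deferred-dividend DDM. At t=6 the remaining stream is a growing perpetuity with first payment D_7 = 11.96.
V_6 = D_7/(r−g) = 11.96/(0.175−0.057) = 101.3559
P₀ = V_6/(1+r)^6 = 101.3559/(1+0.175)^6 = 38.5143

$38.51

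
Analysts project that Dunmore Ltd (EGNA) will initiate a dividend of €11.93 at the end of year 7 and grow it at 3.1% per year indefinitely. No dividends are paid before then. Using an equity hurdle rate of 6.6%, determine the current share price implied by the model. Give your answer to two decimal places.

€232.29

Deferred-dividend DDM. At t=6 the remaining stream is a growing perpetuity with first payment D_7 = 11.93.
V_6 = D_7/(r−g) = 11.93/(0.066−0.031) = 340.8571
P₀ = V_6/(1+r)^6 = 340.8571/(1+0.066)^6 = 232.2893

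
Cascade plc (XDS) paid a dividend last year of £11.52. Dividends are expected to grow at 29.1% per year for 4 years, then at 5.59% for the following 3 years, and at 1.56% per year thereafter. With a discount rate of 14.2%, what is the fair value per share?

Three-stage DDM. Project D₁…D_7; terminal Gordon value at t=7 with g = 0.0156; discount at r = 0.142.
D_1 = 14.8723
D_2 = 19.2002
D_3 = 24.7874
D_4 = 32.0006
D_5 = 33.7894
D_6 = 35.6782
D_7 = 37.6726
TV_7 = 38.2603/(0.142−0.0156) = 302.6923
P₀ = Σ Dₜ/(1+r)ᵗ + TV_7/(1+r)^7 = 231.0470

£231.05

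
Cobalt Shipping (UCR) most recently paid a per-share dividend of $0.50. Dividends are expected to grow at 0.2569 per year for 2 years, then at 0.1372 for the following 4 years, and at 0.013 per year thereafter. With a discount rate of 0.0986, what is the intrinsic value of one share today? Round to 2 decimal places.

Three-stage DDM. Project D₁…D_6; terminal Gordon value at t=6 with g = 0.013; discount at r = 0.0986.
D_1 = 0.6284
D_2 = 0.7899
D_3 = 0.8983
D_4 = 1.0215
D_5 = 1.1617
D_6 = 1.3210
TV_6 = 1.3382/(0.0986−0.013) = 15.6334
P₀ = Σ Dₜ/(1+r)ᵗ + TV_6/(1+r)^6 = 12.9749

$12.97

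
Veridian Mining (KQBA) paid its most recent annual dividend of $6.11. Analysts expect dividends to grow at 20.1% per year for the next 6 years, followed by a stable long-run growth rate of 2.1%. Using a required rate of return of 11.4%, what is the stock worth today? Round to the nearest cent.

Two-stage DDM. Project D₁…D_6 at 0.201, terminal growth 0.021, discount at r = 0.114.
D_1 = 7.3381
D_2 = 8.8131
D_3 = 10.5845
D_4 = 12.7120
D_5 = 15.2671
D_6 = 18.3358
Terminal value at t=6: TV = D_7/(r−g) = 18.7208/(0.114−0.021) = 201.2992
P₀ = 7.3381/(1+0.114)^1 + 8.8131/(1+0.114)^2 + 10.5845/(1+0.114)^3 + 12.7120/(1+0.114)^4 + 15.2671/(1+0.114)^5 + 18.3358/(1+0.114)^6 + 201.2992/(1+0.114)^6 = 153.4165

$153.42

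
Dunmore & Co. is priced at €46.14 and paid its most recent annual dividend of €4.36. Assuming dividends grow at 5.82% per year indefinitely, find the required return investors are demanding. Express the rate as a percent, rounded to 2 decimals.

15.82%

Rearranging the constant-growth DDM: r = D₁/P₀ + g.
D₁ = 4.36 × (1 + 0.0582) = 4.6138.
r = 4.6138 / 46.14 + 0.0582 = 0.09999 + 0.0582 = 0.15819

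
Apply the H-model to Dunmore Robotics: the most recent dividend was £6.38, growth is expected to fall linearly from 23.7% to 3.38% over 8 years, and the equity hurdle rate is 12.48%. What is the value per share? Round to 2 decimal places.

£129.46

H-model: P₀ = D₀[(1+g_L) + H(g_S−g_L)]/(r−g_L), with H = 8/2 = 4.
P₀ = 6.38 × [(1+0.0338) + 4×(0.237−0.0338)] / (0.1248−0.0338)
   = 6.38 × 1.8466 / 0.091 = 129.4649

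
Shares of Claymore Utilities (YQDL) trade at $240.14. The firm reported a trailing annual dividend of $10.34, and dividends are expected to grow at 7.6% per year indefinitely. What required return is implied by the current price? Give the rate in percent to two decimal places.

12.23%

Rearranging the constant-growth DDM: r = D₁/P₀ + g.
D₁ = 10.34 × (1 + 0.076) = 11.1258.
r = 11.1258 / 240.14 + 0.076 = 0.04633 + 0.076 = 0.12233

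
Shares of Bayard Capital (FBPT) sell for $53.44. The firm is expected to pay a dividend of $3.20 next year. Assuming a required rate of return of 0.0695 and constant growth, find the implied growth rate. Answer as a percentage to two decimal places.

0.96%

From P₀ = D₁/(r − g), the implied growth is g = r − D₁/P₀.
g = 0.0695 − 3.20/53.44 = 0.0695 − 0.05988 = 0.00962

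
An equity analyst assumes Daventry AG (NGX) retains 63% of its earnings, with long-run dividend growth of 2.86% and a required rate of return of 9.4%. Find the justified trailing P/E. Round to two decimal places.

Payout ratio b = 1 − 0.63 = 0.37.
Justified trailing P/E = b(1+g)/(r−g) = 0.37×(1+0.0286)/(0.094−0.0286) = 5.8193

5.82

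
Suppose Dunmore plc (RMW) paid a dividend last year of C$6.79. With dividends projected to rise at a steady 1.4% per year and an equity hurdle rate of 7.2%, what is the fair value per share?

C$118.71

Gordon growth model: P₀ = D₁/(r − g). D₁ = 6.79 × (1 + 0.014) = 6.8851.
P₀ = 6.8851 / (0.072 − 0.014) = 6.8851 / 0.058 = 118.7079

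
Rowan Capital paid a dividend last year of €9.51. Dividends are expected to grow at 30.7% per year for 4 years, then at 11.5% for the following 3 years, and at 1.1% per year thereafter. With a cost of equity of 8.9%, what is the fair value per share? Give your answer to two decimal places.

Three-stage DDM. Project D₁…D_7; terminal Gordon value at t=7 with g = 0.011; discount at r = 0.089.
D_1 = 12.4296
D_2 = 16.2454
D_3 = 21.2328
D_4 = 27.7513
D_5 = 30.9427
D_6 = 34.5011
D_7 = 38.4687
TV_7 = 38.8919/(0.089−0.011) = 498.6135
P₀ = Σ Dₜ/(1+r)ᵗ + TV_7/(1+r)^7 = 397.8699

€397.87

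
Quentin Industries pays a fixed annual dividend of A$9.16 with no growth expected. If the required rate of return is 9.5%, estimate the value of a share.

A$96.42

Zero-growth DDM (perpetuity): P₀ = D/r = 9.16 / 0.095 = 96.4211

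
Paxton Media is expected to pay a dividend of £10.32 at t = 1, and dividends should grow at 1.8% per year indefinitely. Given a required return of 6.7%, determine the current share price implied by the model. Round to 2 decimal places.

Gordon growth model: P₀ = D₁/(r − g), with D₁ = 10.32 given directly.
P₀ = 10.3200 / (0.067 − 0.018) = 10.3200 / 0.049 = 210.6122

£210.61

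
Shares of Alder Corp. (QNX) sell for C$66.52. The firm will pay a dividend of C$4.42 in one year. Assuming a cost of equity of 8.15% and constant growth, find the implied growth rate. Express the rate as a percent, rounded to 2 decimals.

1.51%

From P₀ = D₁/(r − g), the implied growth is g = r − D₁/P₀.
g = 0.0815 − 4.42/66.52 = 0.0815 − 0.06645 = 0.01505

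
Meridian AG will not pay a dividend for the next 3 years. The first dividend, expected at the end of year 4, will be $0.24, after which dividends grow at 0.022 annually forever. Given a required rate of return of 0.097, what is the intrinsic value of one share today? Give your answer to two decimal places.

$2.42

Deferred-dividend DDM. At t=3 the remaining stream is a growing perpetuity with first payment D_4 = 0.24.
V_3 = D_4/(r−g) = 0.24/(0.097−0.022) = 3.2000
P₀ = V_3/(1+r)^3 = 3.2000/(1+0.097)^3 = 2.4240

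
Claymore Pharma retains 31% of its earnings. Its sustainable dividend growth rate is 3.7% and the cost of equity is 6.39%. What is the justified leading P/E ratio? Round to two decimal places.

25.65

Payout ratio b = 1 − 0.31 = 0.69.
Justified leading P/E = b/(r−g) = 0.69/(0.0639−0.037) = 25.6506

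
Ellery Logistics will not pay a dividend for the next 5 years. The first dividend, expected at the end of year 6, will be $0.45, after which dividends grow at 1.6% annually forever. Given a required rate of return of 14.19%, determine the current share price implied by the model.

Deferred-dividend DDM. At t=5 the remaining stream is a growing perpetuity with first payment D_6 = 0.45.
V_5 = D_6/(r−g) = 0.45/(0.1419−0.016) = 3.5743
P₀ = V_5/(1+r)^5 = 3.5743/(1+0.1419)^5 = 1.8410

$1.84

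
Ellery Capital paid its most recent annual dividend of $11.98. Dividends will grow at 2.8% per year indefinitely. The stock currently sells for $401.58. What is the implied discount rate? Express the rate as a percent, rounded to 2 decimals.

5.87%

Rearranging the constant-growth DDM: r = D₁/P₀ + g.
D₁ = 11.98 × (1 + 0.028) = 12.3154.
r = 12.3154 / 401.58 + 0.028 = 0.03067 + 0.028 = 0.05867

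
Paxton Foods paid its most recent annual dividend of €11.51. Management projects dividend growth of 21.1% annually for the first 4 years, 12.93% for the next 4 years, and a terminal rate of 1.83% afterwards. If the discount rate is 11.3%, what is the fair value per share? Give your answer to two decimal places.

Three-stage DDM. Project D₁…D_8; terminal Gordon value at t=8 with g = 0.0183; discount at r = 0.113.
D_1 = 13.9386
D_2 = 16.8797
D_3 = 20.4413
D_4 = 24.7544
D_5 = 27.9551
D_6 = 31.5697
D_7 = 35.6517
D_8 = 40.2614
TV_8 = 40.9982/(0.113−0.0183) = 432.9273
P₀ = Σ Dₜ/(1+r)ᵗ + TV_8/(1+r)^8 = 307.8755

€307.88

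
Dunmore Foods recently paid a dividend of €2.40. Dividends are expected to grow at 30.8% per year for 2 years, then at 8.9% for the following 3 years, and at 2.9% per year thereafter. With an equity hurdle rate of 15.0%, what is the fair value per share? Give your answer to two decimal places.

€36.62

Three-stage DDM. Project D₁…D_5; terminal Gordon value at t=5 with g = 0.029; discount at r = 0.15.
D_1 = 3.1392
D_2 = 4.1061
D_3 = 4.4715
D_4 = 4.8695
D_5 = 5.3029
TV_5 = 5.4566/(0.15−0.029) = 45.0962
P₀ = Σ Dₜ/(1+r)ᵗ + TV_5/(1+r)^5 = 36.6160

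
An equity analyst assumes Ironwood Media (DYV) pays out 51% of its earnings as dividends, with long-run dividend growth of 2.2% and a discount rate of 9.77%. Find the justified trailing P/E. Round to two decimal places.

6.89

Justified trailing P/E = b(1+g)/(r−g) = 0.51×(1+0.022)/(0.0977−0.022) = 6.8853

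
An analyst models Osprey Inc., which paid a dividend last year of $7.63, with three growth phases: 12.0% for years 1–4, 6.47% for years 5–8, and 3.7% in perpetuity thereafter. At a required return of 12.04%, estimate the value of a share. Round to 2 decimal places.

Three-stage DDM. Project D₁…D_8; terminal Gordon value at t=8 with g = 0.037; discount at r = 0.1204.
D_1 = 8.5456
D_2 = 9.5711
D_3 = 10.7196
D_4 = 12.0060
D_5 = 12.7827
D_6 = 13.6098
D_7 = 14.4903
D_8 = 15.4279
TV_8 = 15.9987/(0.1204−0.037) = 191.8308
P₀ = Σ Dₜ/(1+r)ᵗ + TV_8/(1+r)^8 = 134.6213

$134.62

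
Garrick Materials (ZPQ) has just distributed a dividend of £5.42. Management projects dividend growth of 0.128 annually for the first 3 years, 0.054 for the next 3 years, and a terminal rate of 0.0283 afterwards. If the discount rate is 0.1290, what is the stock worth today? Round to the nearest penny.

£75.30

Three-stage DDM. Project D₁…D_6; terminal Gordon value at t=6 with g = 0.0283; discount at r = 0.129.
D_1 = 6.1138
D_2 = 6.8963
D_3 = 7.7791
D_4 = 8.1991
D_5 = 8.6419
D_6 = 9.1085
TV_6 = 9.3663/(0.129−0.0283) = 93.0120
P₀ = Σ Dₜ/(1+r)ᵗ + TV_6/(1+r)^6 = 75.3006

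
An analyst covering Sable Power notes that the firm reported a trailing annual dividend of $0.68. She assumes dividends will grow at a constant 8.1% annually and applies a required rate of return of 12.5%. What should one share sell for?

$16.71

Gordon growth model: P₀ = D₁/(r − g). D₁ = 0.68 × (1 + 0.081) = 0.7351.
P₀ = 0.7351 / (0.125 − 0.081) = 0.7351 / 0.044 = 16.7064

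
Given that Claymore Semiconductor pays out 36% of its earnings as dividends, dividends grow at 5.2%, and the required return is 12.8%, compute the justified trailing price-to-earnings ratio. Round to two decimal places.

4.98

Justified trailing P/E = b(1+g)/(r−g) = 0.36×(1+0.052)/(0.128−0.052) = 4.9832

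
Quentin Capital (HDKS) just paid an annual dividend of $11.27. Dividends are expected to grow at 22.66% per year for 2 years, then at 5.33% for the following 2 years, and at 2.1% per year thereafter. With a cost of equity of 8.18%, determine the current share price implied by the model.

Three-stage DDM. Project D₁…D_4; terminal Gordon value at t=4 with g = 0.021; discount at r = 0.0818.
D_1 = 13.8238
D_2 = 16.9563
D_3 = 17.8600
D_4 = 18.8120
TV_4 = 19.2070/(0.0818−0.021) = 315.9048
P₀ = Σ Dₜ/(1+r)ᵗ + TV_4/(1+r)^4 = 285.7680

$285.77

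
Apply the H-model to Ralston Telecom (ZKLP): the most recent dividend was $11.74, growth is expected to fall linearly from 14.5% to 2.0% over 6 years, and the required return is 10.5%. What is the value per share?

H-model: P₀ = D₀[(1+g_L) + H(g_S−g_L)]/(r−g_L), with H = 6/2 = 3.
P₀ = 11.74 × [(1+0.02) + 3×(0.145−0.02)] / (0.105−0.02)
   = 11.74 × 1.3950 / 0.085 = 192.6741

$192.67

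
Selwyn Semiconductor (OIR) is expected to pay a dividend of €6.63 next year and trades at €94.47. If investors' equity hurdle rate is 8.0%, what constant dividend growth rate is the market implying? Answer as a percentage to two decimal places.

From P₀ = D₁/(r − g), the implied growth is g = r − D₁/P₀.
g = 0.08 − 6.63/94.47 = 0.08 − 0.07018 = 0.00982

0.98%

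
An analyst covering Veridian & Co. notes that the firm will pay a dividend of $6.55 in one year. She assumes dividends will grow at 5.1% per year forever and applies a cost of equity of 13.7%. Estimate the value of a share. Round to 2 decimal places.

$76.16

Gordon growth model: P₀ = D₁/(r − g), with D₁ = 6.55 given directly.
P₀ = 6.5500 / (0.137 − 0.051) = 6.5500 / 0.086 = 76.1628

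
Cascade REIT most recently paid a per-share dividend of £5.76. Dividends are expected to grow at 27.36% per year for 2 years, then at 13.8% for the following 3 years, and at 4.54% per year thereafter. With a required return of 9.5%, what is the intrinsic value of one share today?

Three-stage DDM. Project D₁…D_5; terminal Gordon value at t=5 with g = 0.0454; discount at r = 0.095.
D_1 = 7.3359
D_2 = 9.3430
D_3 = 10.6324
D_4 = 12.0997
D_5 = 13.7694
TV_5 = 14.3945/(0.095−0.0454) = 290.2126
P₀ = Σ Dₜ/(1+r)ᵗ + TV_5/(1+r)^5 = 224.1039

£224.10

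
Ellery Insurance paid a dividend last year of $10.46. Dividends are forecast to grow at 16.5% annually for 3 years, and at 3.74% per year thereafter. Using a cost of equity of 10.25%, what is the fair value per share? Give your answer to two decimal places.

$231.74

Two-stage DDM. Project D₁…D_3 at 0.165, terminal growth 0.0374, discount at r = 0.1025.
D_1 = 12.1859
D_2 = 14.1966
D_3 = 16.5390
Terminal value at t=3: TV = D_4/(r−g) = 17.1576/(0.1025−0.0374) = 263.5571
P₀ = 12.1859/(1+0.1025)^1 + 14.1966/(1+0.1025)^2 + 16.5390/(1+0.1025)^3 + 263.5571/(1+0.1025)^3 = 231.7446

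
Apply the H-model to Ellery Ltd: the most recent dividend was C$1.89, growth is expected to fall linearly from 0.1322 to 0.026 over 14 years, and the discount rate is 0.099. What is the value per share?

H-model: P₀ = D₀[(1+g_L) + H(g_S−g_L)]/(r−g_L), with H = 14/2 = 7.
P₀ = 1.89 × [(1+0.026) + 7×(0.1322−0.026)] / (0.099−0.026)
   = 1.89 × 1.7694 / 0.073 = 45.8105

C$45.81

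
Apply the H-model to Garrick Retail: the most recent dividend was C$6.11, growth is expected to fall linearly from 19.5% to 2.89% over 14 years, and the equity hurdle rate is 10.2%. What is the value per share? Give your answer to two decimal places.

C$183.18

H-model: P₀ = D₀[(1+g_L) + H(g_S−g_L)]/(r−g_L), with H = 14/2 = 7.
P₀ = 6.11 × [(1+0.0289) + 7×(0.195−0.0289)] / (0.102−0.0289)
   = 6.11 × 2.1916 / 0.0731 = 183.1830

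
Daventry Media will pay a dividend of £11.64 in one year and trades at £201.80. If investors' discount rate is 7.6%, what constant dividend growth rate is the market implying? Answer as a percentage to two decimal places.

1.83%

From P₀ = D₁/(r − g), the implied growth is g = r − D₁/P₀.
g = 0.076 − 11.64/201.80 = 0.076 − 0.05768 = 0.01832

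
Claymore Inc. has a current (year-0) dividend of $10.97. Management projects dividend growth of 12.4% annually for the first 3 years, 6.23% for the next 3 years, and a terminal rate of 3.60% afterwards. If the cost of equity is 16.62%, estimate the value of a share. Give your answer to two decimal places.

Three-stage DDM. Project D₁…D_6; terminal Gordon value at t=6 with g = 0.036; discount at r = 0.1662.
D_1 = 12.3303
D_2 = 13.8592
D_3 = 15.5778
D_4 = 16.5483
D_5 = 17.5792
D_6 = 18.6744
TV_6 = 19.3467/(0.1662−0.036) = 148.5922
P₀ = Σ Dₜ/(1+r)ᵗ + TV_6/(1+r)^6 = 114.1736

$114.17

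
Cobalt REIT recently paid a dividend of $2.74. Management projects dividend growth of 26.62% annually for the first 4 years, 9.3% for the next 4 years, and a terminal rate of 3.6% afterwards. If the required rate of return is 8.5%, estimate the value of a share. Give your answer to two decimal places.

Three-stage DDM. Project D₁…D_8; terminal Gordon value at t=8 with g = 0.036; discount at r = 0.085.
D_1 = 3.4694
D_2 = 4.3929
D_3 = 5.5623
D_4 = 7.0430
D_5 = 7.6980
D_6 = 8.4140
D_7 = 9.1965
D_8 = 10.0517
TV_8 = 10.4136/(0.085−0.036) = 212.5221
P₀ = Σ Dₜ/(1+r)ᵗ + TV_8/(1+r)^8 = 147.7256

$147.73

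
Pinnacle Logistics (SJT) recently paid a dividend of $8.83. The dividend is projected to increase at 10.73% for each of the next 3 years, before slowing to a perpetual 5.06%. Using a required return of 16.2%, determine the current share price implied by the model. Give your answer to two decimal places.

$96.13

Two-stage DDM. Project D₁…D_3 at 0.1073, terminal growth 0.0506, discount at r = 0.162.
D_1 = 9.7775
D_2 = 10.8266
D_3 = 11.9883
Terminal value at t=3: TV = D_4/(r−g) = 12.5949/(0.162−0.0506) = 113.0600
P₀ = 9.7775/(1+0.162)^1 + 10.8266/(1+0.162)^2 + 11.9883/(1+0.162)^3 + 113.0600/(1+0.162)^3 = 96.1327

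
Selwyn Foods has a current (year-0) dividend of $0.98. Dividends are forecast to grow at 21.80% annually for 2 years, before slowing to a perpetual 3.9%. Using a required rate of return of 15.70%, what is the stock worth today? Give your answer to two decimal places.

$11.68

Two-stage DDM. Project D₁…D_2 at 0.218, terminal growth 0.039, discount at r = 0.157.
D_1 = 1.1936
D_2 = 1.4539
Terminal value at t=2: TV = D_3/(r−g) = 1.5106/(0.157−0.039) = 12.8013
P₀ = 1.1936/(1+0.157)^1 + 1.4539/(1+0.157)^2 + 12.8013/(1+0.157)^2 = 11.6806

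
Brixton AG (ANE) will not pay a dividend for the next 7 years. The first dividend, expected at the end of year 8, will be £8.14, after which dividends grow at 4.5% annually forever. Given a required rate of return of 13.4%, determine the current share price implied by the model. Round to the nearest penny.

£37.93

Deferred-dividend DDM. At t=7 the remaining stream is a growing perpetuity with first payment D_8 = 8.14.
V_7 = D_8/(r−g) = 8.14/(0.134−0.045) = 91.4607
P₀ = V_7/(1+r)^7 = 91.4607/(1+0.134)^7 = 37.9265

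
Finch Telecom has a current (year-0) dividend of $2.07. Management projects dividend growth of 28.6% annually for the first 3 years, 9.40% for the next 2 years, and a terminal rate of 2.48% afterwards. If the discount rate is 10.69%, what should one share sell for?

$54.40

Three-stage DDM. Project D₁…D_5; terminal Gordon value at t=5 with g = 0.0248; discount at r = 0.1069.
D_1 = 2.6620
D_2 = 3.4234
D_3 = 4.4024
D_4 = 4.8163
D_5 = 5.2690
TV_5 = 5.3997/(0.1069−0.0248) = 65.7694
P₀ = Σ Dₜ/(1+r)ᵗ + TV_5/(1+r)^5 = 54.4049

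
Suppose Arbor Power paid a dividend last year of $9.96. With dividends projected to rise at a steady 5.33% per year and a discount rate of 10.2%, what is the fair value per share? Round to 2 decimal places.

$215.42

Gordon growth model: P₀ = D₁/(r − g). D₁ = 9.96 × (1 + 0.0533) = 10.4909.
P₀ = 10.4909 / (0.102 − 0.0533) = 10.4909 / 0.0487 = 215.4182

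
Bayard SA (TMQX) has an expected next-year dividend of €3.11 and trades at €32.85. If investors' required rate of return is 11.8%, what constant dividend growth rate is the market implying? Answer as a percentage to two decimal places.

From P₀ = D₁/(r − g), the implied growth is g = r − D₁/P₀.
g = 0.118 − 3.11/32.85 = 0.118 − 0.09467 = 0.02333

2.33%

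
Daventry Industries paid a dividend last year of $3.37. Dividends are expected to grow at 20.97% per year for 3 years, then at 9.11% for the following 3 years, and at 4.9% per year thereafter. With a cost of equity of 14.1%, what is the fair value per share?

Three-stage DDM. Project D₁…D_6; terminal Gordon value at t=6 with g = 0.049; discount at r = 0.141.
D_1 = 4.0767
D_2 = 4.9316
D_3 = 5.9657
D_4 = 6.5092
D_5 = 7.1022
D_6 = 7.7492
TV_6 = 8.1289/(0.141−0.049) = 88.3577
P₀ = Σ Dₜ/(1+r)ᵗ + TV_6/(1+r)^6 = 62.4453

$62.45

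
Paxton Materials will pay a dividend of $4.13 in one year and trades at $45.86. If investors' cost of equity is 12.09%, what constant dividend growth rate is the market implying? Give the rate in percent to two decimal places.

3.08%

From P₀ = D₁/(r − g), the implied growth is g = r − D₁/P₀.
g = 0.1209 − 4.13/45.86 = 0.1209 − 0.09006 = 0.03084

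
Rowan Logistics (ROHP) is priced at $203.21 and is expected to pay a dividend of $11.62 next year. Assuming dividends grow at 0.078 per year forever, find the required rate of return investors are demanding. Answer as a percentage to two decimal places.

13.52%

Rearranging the constant-growth DDM: r = D₁/P₀ + g.
r = 11.6200 / 203.21 + 0.078 = 0.05718 + 0.078 = 0.13518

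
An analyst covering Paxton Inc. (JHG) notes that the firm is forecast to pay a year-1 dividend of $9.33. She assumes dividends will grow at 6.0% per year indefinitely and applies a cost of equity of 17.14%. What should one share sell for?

Gordon growth model: P₀ = D₁/(r − g), with D₁ = 9.33 given directly.
P₀ = 9.3300 / (0.1714 − 0.06) = 9.3300 / 0.1114 = 83.7522

$83.75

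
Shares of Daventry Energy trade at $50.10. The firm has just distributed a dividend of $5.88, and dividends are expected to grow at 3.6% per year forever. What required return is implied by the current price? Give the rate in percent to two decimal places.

Rearranging the constant-growth DDM: r = D₁/P₀ + g.
D₁ = 5.88 × (1 + 0.036) = 6.0917.
r = 6.0917 / 50.10 + 0.036 = 0.12159 + 0.036 = 0.15759

15.76%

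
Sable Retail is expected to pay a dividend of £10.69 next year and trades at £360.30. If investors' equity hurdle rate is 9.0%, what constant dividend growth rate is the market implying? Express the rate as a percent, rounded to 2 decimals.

6.03%

From P₀ = D₁/(r − g), the implied growth is g = r − D₁/P₀.
g = 0.09 − 10.69/360.30 = 0.09 − 0.02967 = 0.06033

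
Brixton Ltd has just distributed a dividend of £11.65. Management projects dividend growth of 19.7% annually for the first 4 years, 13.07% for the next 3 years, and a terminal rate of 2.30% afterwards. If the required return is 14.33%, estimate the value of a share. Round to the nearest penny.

Three-stage DDM. Project D₁…D_7; terminal Gordon value at t=7 with g = 0.023; discount at r = 0.1433.
D_1 = 13.9451
D_2 = 16.6922
D_3 = 19.9806
D_4 = 23.9168
D_5 = 27.0427
D_6 = 30.5772
D_7 = 34.5736
TV_7 = 35.3688/(0.1433−0.023) = 294.0050
P₀ = Σ Dₜ/(1+r)ᵗ + TV_7/(1+r)^7 = 208.5517

£208.55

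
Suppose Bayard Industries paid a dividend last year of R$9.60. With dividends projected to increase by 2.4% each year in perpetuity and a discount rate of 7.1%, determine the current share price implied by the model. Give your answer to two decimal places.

Gordon growth model: P₀ = D₁/(r − g). D₁ = 9.60 × (1 + 0.024) = 9.8304.
P₀ = 9.8304 / (0.071 − 0.024) = 9.8304 / 0.047 = 209.1574

R$209.16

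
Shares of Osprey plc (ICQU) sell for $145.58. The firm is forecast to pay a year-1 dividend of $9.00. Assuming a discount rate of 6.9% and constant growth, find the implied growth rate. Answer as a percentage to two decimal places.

From P₀ = D₁/(r − g), the implied growth is g = r − D₁/P₀.
g = 0.069 − 9.00/145.58 = 0.069 − 0.06182 = 0.00718

0.72%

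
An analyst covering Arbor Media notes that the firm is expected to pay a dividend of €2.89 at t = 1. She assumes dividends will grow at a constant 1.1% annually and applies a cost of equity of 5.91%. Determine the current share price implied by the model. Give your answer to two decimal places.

€60.08

Gordon growth model: P₀ = D₁/(r − g), with D₁ = 2.89 given directly.
P₀ = 2.8900 / (0.0591 − 0.011) = 2.8900 / 0.0481 = 60.0832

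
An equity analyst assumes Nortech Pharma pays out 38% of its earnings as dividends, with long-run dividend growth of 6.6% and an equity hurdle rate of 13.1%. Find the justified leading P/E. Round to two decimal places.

Justified leading P/E = b/(r−g) = 0.38/(0.131−0.066) = 5.8462

5.85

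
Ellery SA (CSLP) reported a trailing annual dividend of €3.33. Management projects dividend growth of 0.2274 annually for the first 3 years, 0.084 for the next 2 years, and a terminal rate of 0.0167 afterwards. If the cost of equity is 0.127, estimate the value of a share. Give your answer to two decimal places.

Three-stage DDM. Project D₁…D_5; terminal Gordon value at t=5 with g = 0.0167; discount at r = 0.127.
D_1 = 4.0872
D_2 = 5.0167
D_3 = 6.1575
D_4 = 6.6747
D_5 = 7.2354
TV_5 = 7.3562/(0.127−0.0167) = 66.6927
P₀ = Σ Dₜ/(1+r)ᵗ + TV_5/(1+r)^5 = 56.6776

€56.68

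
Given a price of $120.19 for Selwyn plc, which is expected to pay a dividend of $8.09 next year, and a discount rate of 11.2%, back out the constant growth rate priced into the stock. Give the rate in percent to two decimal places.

From P₀ = D₁/(r − g), the implied growth is g = r − D₁/P₀.
g = 0.112 − 8.09/120.19 = 0.112 − 0.06731 = 0.04469

4.47%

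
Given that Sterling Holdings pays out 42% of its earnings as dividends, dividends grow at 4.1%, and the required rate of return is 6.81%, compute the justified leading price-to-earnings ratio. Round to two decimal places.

Justified leading P/E = b/(r−g) = 0.42/(0.0681−0.041) = 15.4982

15.50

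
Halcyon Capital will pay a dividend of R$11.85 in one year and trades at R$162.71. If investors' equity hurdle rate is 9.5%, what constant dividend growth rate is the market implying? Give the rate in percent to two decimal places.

From P₀ = D₁/(r − g), the implied growth is g = r − D₁/P₀.
g = 0.095 − 11.85/162.71 = 0.095 − 0.07283 = 0.02217

2.22%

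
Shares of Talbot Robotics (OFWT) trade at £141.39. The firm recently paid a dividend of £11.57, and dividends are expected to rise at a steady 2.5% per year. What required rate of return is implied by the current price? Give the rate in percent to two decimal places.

Rearranging the constant-growth DDM: r = D₁/P₀ + g.
D₁ = 11.57 × (1 + 0.025) = 11.8592.
r = 11.8592 / 141.39 + 0.025 = 0.08388 + 0.025 = 0.10888

10.89%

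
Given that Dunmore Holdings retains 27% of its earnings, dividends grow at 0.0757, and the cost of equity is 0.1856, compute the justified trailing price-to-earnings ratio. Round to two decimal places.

Payout ratio b = 1 − 0.27 = 0.73.
Justified trailing P/E = b(1+g)/(r−g) = 0.73×(1+0.0757)/(0.1856−0.0757) = 7.1452

7.15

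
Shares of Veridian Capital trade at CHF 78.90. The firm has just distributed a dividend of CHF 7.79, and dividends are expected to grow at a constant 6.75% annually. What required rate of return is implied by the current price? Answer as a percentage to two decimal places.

17.29%

Rearranging the constant-growth DDM: r = D₁/P₀ + g.
D₁ = 7.79 × (1 + 0.0675) = 8.3158.
r = 8.3158 / 78.90 + 0.0675 = 0.10540 + 0.0675 = 0.17290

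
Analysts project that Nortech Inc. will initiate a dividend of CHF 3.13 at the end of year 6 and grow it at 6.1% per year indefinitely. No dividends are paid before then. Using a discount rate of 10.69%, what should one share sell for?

CHF 41.04

Deferred-dividend DDM. At t=5 the remaining stream is a growing perpetuity with first payment D_6 = 3.13.
V_5 = D_6/(r−g) = 3.13/(0.1069−0.061) = 68.1917
P₀ = V_5/(1+r)^5 = 68.1917/(1+0.1069)^5 = 41.0383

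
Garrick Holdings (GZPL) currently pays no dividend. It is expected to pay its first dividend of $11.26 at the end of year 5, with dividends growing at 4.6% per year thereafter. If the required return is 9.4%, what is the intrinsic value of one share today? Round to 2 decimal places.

$163.77

Deferred-dividend DDM. At t=4 the remaining stream is a growing perpetuity with first payment D_5 = 11.26.
V_4 = D_5/(r−g) = 11.26/(0.094−0.046) = 234.5833
P₀ = V_4/(1+r)^4 = 234.5833/(1+0.094)^4 = 163.7676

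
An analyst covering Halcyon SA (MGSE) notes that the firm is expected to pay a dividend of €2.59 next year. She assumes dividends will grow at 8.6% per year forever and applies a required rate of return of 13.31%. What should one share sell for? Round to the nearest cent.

€54.99

Gordon growth model: P₀ = D₁/(r − g), with D₁ = 2.59 given directly.
P₀ = 2.5900 / (0.1331 − 0.086) = 2.5900 / 0.0471 = 54.9894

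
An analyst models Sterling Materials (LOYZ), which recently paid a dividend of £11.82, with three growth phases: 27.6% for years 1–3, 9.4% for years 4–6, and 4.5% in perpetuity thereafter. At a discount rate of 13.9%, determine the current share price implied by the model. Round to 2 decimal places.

£254.42

Three-stage DDM. Project D₁…D_6; terminal Gordon value at t=6 with g = 0.045; discount at r = 0.139.
D_1 = 15.0823
D_2 = 19.2450
D_3 = 24.5567
D_4 = 26.8650
D_5 = 29.3903
D_6 = 32.1530
TV_6 = 33.5999/(0.139−0.045) = 357.4456
P₀ = Σ Dₜ/(1+r)ᵗ + TV_6/(1+r)^6 = 254.4215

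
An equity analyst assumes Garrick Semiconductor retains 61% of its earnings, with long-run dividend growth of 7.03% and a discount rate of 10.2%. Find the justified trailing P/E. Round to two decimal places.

13.17

Payout ratio b = 1 − 0.61 = 0.39.
Justified trailing P/E = b(1+g)/(r−g) = 0.39×(1+0.0703)/(0.102−0.0703) = 13.1677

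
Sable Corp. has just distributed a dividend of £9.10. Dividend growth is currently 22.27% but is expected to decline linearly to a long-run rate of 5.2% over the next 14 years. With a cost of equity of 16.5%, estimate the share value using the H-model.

£180.95

H-model: P₀ = D₀[(1+g_L) + H(g_S−g_L)]/(r−g_L), with H = 14/2 = 7.
P₀ = 9.10 × [(1+0.052) + 7×(0.2227−0.052)] / (0.165−0.052)
   = 9.10 × 2.2469 / 0.113 = 180.9450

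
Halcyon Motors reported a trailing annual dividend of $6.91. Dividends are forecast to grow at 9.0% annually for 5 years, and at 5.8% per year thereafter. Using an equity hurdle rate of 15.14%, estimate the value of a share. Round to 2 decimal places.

Two-stage DDM. Project D₁…D_5 at 0.09, terminal growth 0.058, discount at r = 0.1514.
D_1 = 7.5319
D_2 = 8.2098
D_3 = 8.9487
D_4 = 9.7540
D_5 = 10.6319
Terminal value at t=5: TV = D_6/(r−g) = 11.2485/(0.1514−0.058) = 120.4341
P₀ = 7.5319/(1+0.1514)^1 + 8.2098/(1+0.1514)^2 + 8.9487/(1+0.1514)^3 + 9.7540/(1+0.1514)^4 + 10.6319/(1+0.1514)^5 + 120.4341/(1+0.1514)^5 = 88.9142

$88.91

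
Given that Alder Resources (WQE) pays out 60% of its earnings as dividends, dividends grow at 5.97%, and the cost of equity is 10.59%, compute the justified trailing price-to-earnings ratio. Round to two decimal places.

Justified trailing P/E = b(1+g)/(r−g) = 0.60×(1+0.0597)/(0.1059−0.0597) = 13.7623

13.76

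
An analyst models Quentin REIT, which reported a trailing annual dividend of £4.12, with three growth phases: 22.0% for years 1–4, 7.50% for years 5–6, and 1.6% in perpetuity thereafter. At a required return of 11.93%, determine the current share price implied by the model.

£84.24

Three-stage DDM. Project D₁…D_6; terminal Gordon value at t=6 with g = 0.016; discount at r = 0.1193.
D_1 = 5.0264
D_2 = 6.1322
D_3 = 7.4813
D_4 = 9.1272
D_5 = 9.8117
D_6 = 10.5476
TV_6 = 10.7164/(0.1193−0.016) = 103.7401
P₀ = Σ Dₜ/(1+r)ᵗ + TV_6/(1+r)^6 = 84.2396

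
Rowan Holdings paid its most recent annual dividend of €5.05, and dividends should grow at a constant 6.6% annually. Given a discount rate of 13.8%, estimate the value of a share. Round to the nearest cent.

€74.77

Gordon growth model: P₀ = D₁/(r − g). D₁ = 5.05 × (1 + 0.066) = 5.3833.
P₀ = 5.3833 / (0.138 − 0.066) = 5.3833 / 0.072 = 74.7681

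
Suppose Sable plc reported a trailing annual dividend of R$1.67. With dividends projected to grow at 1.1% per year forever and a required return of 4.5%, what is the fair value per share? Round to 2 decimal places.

R$49.66

Gordon growth model: P₀ = D₁/(r − g). D₁ = 1.67 × (1 + 0.011) = 1.6884.
P₀ = 1.6884 / (0.045 − 0.011) = 1.6884 / 0.034 = 49.6579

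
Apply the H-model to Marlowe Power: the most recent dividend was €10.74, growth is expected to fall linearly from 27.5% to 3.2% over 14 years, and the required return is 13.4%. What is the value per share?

€287.77

H-model: P₀ = D₀[(1+g_L) + H(g_S−g_L)]/(r−g_L), with H = 14/2 = 7.
P₀ = 10.74 × [(1+0.032) + 7×(0.275−0.032)] / (0.134−0.032)
   = 10.74 × 2.7330 / 0.102 = 287.7688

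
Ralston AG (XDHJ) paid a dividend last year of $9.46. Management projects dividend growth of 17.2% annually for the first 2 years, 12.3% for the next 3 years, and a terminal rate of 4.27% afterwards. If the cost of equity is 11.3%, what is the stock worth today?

Three-stage DDM. Project D₁…D_5; terminal Gordon value at t=5 with g = 0.0427; discount at r = 0.113.
D_1 = 11.0871
D_2 = 12.9941
D_3 = 14.5924
D_4 = 16.3872
D_5 = 18.4029
TV_5 = 19.1887/(0.113−0.0427) = 272.9541
P₀ = Σ Dₜ/(1+r)ᵗ + TV_5/(1+r)^5 = 212.3021

$212.30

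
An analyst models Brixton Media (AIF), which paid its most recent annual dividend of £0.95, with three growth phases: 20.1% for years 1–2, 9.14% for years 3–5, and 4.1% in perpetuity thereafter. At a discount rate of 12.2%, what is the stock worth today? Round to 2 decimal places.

Three-stage DDM. Project D₁…D_5; terminal Gordon value at t=5 with g = 0.041; discount at r = 0.122.
D_1 = 1.1409
D_2 = 1.3703
D_3 = 1.4955
D_4 = 1.6322
D_5 = 1.7814
TV_5 = 1.8544/(0.122−0.041) = 22.8943
P₀ = Σ Dₜ/(1+r)ᵗ + TV_5/(1+r)^5 = 18.0714

£18.07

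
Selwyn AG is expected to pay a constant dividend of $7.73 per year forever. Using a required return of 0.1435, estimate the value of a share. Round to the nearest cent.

$53.87

Zero-growth DDM (perpetuity): P₀ = D/r = 7.73 / 0.1435 = 53.8676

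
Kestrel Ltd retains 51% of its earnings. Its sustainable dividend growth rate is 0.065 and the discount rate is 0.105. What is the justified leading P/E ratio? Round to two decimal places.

12.25

Payout ratio b = 1 − 0.51 = 0.49.
Justified leading P/E = b/(r−g) = 0.49/(0.105−0.065) = 12.2500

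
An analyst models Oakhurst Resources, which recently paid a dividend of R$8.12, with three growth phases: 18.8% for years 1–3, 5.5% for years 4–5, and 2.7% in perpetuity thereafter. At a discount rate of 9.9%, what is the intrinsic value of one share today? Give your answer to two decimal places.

R$182.64

Three-stage DDM. Project D₁…D_5; terminal Gordon value at t=5 with g = 0.027; discount at r = 0.099.
D_1 = 9.6466
D_2 = 11.4601
D_3 = 13.6146
D_4 = 14.3634
D_5 = 15.1534
TV_5 = 15.5625/(0.099−0.027) = 216.1465
P₀ = Σ Dₜ/(1+r)ᵗ + TV_5/(1+r)^5 = 182.6426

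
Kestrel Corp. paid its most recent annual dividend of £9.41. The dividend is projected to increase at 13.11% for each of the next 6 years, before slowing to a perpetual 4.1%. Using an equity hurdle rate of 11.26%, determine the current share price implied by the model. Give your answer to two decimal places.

£210.88

Two-stage DDM. Project D₁…D_6 at 0.1311, terminal growth 0.041, discount at r = 0.1126.
D_1 = 10.6437
D_2 = 12.0390
D_3 = 13.6174
D_4 = 15.4026
D_5 = 17.4219
D_6 = 19.7059
Terminal value at t=6: TV = D_7/(r−g) = 20.5138/(0.1126−0.041) = 286.5058
P₀ = 10.6437/(1+0.1126)^1 + 12.0390/(1+0.1126)^2 + 13.6174/(1+0.1126)^3 + 15.4026/(1+0.1126)^4 + 17.4219/(1+0.1126)^5 + 19.7059/(1+0.1126)^6 + 286.5058/(1+0.1126)^6 = 210.8808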